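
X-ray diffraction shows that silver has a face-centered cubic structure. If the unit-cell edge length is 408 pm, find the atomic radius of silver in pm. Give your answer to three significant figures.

In an FCC lattice, atoms touch along the face diagonal, so √2·a = 4r.
r = √2·a/4 = 1.4142 × 408 / 4 = 144 pm.

144 pm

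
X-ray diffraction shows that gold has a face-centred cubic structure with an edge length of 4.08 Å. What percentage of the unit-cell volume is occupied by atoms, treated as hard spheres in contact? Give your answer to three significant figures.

In an FCC lattice atoms touch along the face diagonal, so √2·a = 4r, so r = 0.3536a = 1.442 Å.
Packing fraction = Z·(4/3)πr³ / a³ = 4 × (4/3)π × (1.442)³ / (4.08)³ = 0.7405 = 74.0%.

74.0%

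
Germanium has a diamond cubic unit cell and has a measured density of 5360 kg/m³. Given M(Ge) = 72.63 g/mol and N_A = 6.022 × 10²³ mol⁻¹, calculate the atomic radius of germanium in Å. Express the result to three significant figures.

1.22 Å

For a diamond cubic cell (Z = 8), a³ = Z·M/(N_A·ρ) = 8 × 72.63 / (6.022 × 10²³ × 5.360) = 1.800 × 10^-22 cm³, so a = 5.646 × 10^-8 cm = 5.646 Å.
Nearest neighbors lie along the body diagonal with √3·a = 8r, so r = 0.2165 × a = 1.22 Å.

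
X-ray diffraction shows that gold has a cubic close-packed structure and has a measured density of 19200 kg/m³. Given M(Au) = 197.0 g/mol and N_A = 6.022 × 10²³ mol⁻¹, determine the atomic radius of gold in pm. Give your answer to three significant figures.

For an FCC cell (Z = 4), a³ = Z·M/(N_A·ρ) = 4 × 197.0 / (6.022 × 10²³ × 19.20) = 6.815 × 10^-23 cm³, so a = 4.085 × 10^-8 cm = 408.5 pm.
Atoms touch along the face diagonal, so √2·a = 4r, so r = 0.3536 × a = 144 pm.

144 pm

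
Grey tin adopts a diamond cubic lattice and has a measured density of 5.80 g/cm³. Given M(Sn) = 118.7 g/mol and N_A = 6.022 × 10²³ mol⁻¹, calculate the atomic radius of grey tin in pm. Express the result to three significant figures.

For a diamond cubic cell (Z = 8), a³ = Z·M/(N_A·ρ) = 8 × 118.7 / (6.022 × 10²³ × 5.800) = 2.719 × 10^-22 cm³, so a = 6.478 × 10^-8 cm = 647.8 pm.
Nearest neighbors lie along the body diagonal with √3·a = 8r, so r = 0.2165 × a = 140 pm.

140 pm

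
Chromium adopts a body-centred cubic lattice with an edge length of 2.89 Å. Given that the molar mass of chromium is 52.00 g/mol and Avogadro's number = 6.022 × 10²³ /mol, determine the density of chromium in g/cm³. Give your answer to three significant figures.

7.15 g/cm³

A BCC unit cell contains Z = 2 atoms.
Cell volume: a³ = (2.89 Å)³ = (2.890 × 10^-8 cm)³ = 2.414 × 10^-23 cm³.
ρ = Z·M/(N_A·a³) = 2 × 52.00 / (6.022 × 10²³ × 2.414 × 10^-23) = 7.155 g/cm³.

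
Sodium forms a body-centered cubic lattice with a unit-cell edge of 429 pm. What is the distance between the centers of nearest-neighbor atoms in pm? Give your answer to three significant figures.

In a BCC structure, atoms touch along the body diagonal, so √3·a = 4r; the nearest-neighbor distance equals 2r = 0.8660·a.
d = 0.8660 × 429 = 372 pm.

372 pm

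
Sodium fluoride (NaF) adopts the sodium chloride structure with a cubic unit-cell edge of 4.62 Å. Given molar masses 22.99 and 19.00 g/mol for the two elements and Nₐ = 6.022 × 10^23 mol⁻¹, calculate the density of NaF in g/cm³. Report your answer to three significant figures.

The sodium chloride structure contains Z = 4 formula units per cell; M(NaF) = 22.99 + 19.00 = 41.99 g/mol.
a³ = (4.620 × 10^-8 cm)³ = 9.861 × 10^-23 cm³.
ρ = 4 × 41.99 / (6.022 × 10²³ × 9.861 × 10^-23) = 2.828 g/cm³.

2.83 g/cm³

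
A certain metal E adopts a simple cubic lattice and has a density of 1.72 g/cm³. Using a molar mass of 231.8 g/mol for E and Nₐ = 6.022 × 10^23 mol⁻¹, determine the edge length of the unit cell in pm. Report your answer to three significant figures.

With Z = 1 atom per simple cubic cell, a³ = Z·M/(N_A·ρ) = 1 × 231.8 / (6.022 × 10²³ × 1.720 g/cm³) = 2.238 × 10^-22 cm³.
a = (2.238 × 10^-22)^(1/3) = 6.071 × 10^-8 cm = 607 pm.

607 pm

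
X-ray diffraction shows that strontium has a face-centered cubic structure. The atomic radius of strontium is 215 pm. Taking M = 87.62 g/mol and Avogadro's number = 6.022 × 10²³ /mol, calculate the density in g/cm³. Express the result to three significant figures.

2.59 g/cm³

In an FCC lattice, atoms touch along the face diagonal, so √2·a = 4r, giving a = 608.1 pm = 6.081 × 10^-8 cm.
With Z = 4, ρ = Z·M/(N_A·a³) = 4 × 87.62 / (6.022 × 10²³ × 2.249 × 10^-22) = 2.588 g/cm³.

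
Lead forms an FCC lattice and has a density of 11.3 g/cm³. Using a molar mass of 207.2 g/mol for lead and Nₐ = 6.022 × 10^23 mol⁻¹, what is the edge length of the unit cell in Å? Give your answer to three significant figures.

4.96 Å

With Z = 4 atoms per FCC cell, a³ = Z·M/(N_A·ρ) = 4 × 207.2 / (6.022 × 10²³ × 11.30 g/cm³) = 1.218 × 10^-22 cm³.
a = (1.218 × 10^-22)^(1/3) = 4.957 × 10^-8 cm = 4.96 Å.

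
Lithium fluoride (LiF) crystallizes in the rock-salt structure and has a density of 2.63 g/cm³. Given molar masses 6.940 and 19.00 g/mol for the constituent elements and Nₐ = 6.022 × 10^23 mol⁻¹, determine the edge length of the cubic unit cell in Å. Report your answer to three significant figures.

M(LiF) = 25.94 g/mol; Z = 4 formula units per cell.
a³ = Z·M/(N_A·ρ) = 4 × 25.94 / (6.022 × 10²³ × 2.63) = 6.551 × 10^-23 cm³, so a = 4.031 × 10^-8 cm = 4.03 Å.

4.03 Å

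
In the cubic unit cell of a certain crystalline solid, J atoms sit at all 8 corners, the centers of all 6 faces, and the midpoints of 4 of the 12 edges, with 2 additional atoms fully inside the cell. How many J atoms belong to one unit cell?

7

Corner atoms are shared by 8 cells (1/8 each), face atoms by 2 (1/2 each), edge atoms by 4 (1/4 each), interior atoms are unshared.
Net atoms = 8 × 1/8 + 6 × 1/2 + 4 × 1/4 + 2 = 1 + 3 + 1 + 2 = 7.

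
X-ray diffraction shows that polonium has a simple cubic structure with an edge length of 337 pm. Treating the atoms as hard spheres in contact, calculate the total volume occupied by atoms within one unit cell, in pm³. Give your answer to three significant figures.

In a simple cubic lattice atoms touch along the cell edge, so a = 2r, so r = 0.5000a = 168.5 pm.
V_atoms = Z × (4/3)πr³ = 1 × (4/3)π × (168.5)³ = 2.00 × 10^7 pm³.

2.00 × 10^7 pm³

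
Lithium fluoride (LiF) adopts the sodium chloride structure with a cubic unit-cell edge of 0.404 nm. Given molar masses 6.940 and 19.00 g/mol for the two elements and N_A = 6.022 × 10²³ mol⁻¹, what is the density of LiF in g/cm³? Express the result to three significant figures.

2.61 g/cm³

The sodium chloride structure contains Z = 4 formula units per cell; M(LiF) = 6.940 + 19.00 = 25.94 g/mol.
a³ = (4.040 × 10^-8 cm)³ = 6.594 × 10^-23 cm³.
ρ = 4 × 25.94 / (6.022 × 10²³ × 6.594 × 10^-23) = 2.613 g/cm³.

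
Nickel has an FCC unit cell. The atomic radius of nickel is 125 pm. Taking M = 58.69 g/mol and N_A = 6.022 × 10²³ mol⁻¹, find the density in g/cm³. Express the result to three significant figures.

8.82 g/cm³

In an FCC lattice, atoms touch along the face diagonal, so √2·a = 4r, giving a = 353.6 pm = 3.536 × 10^-8 cm.
With Z = 4, ρ = Z·M/(N_A·a³) = 4 × 58.69 / (6.022 × 10²³ × 4.419 × 10^-23) = 8.821 g/cm³.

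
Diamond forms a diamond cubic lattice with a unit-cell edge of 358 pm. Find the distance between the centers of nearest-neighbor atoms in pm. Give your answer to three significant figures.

In a diamond cubic structure, nearest neighbors lie along the body diagonal with √3·a = 8r; the nearest-neighbor distance equals 2r = 0.4330·a.
d = 0.4330 × 358 = 155 pm.

155 pm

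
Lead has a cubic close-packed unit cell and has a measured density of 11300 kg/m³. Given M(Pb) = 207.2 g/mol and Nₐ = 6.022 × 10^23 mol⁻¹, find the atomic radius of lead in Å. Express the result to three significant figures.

For an FCC cell (Z = 4), a³ = Z·M/(N_A·ρ) = 4 × 207.2 / (6.022 × 10²³ × 11.30) = 1.218 × 10^-22 cm³, so a = 4.957 × 10^-8 cm = 4.957 Å.
Atoms touch along the face diagonal, so √2·a = 4r, so r = 0.3536 × a = 1.75 Å.

1.75 Å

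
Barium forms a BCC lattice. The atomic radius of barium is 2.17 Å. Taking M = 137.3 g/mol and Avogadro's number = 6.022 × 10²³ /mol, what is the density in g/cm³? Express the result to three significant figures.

In a BCC lattice, atoms touch along the body diagonal, so √3·a = 4r, giving a = 5.011 Å = 5.011 × 10^-8 cm.
With Z = 2, ρ = Z·M/(N_A·a³) = 2 × 137.3 / (6.022 × 10²³ × 1.259 × 10^-22) = 3.623 g/cm³.

3.62 g/cm³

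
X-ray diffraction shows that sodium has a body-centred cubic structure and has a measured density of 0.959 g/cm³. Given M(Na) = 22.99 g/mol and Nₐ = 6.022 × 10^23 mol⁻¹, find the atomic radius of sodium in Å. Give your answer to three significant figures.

1.86 Å

For a BCC cell (Z = 2), a³ = Z·M/(N_A·ρ) = 2 × 22.99 / (6.022 × 10²³ × 0.9590) = 7.962 × 10^-23 cm³, so a = 4.302 × 10^-8 cm = 4.302 Å.
Atoms touch along the body diagonal, so √3·a = 4r, so r = 0.4330 × a = 1.86 Å.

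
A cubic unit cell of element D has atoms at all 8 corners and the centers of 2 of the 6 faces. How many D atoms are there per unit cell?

2

Corner atoms are shared by 8 cells (1/8 each), face atoms by 2 (1/2 each).
Net atoms = 8 × 1/8 + 2 × 1/2 = 1 + 1 = 2.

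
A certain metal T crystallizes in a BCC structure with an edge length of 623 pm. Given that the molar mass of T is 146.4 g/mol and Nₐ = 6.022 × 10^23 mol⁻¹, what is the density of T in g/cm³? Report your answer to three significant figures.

2.01 g/cm³

A BCC unit cell contains Z = 2 atoms.
Cell volume: a³ = (623 pm)³ = (6.230 × 10^-8 cm)³ = 2.418 × 10^-22 cm³.
ρ = Z·M/(N_A·a³) = 2 × 146.4 / (6.022 × 10²³ × 2.418 × 10^-22) = 2.011 g/cm³.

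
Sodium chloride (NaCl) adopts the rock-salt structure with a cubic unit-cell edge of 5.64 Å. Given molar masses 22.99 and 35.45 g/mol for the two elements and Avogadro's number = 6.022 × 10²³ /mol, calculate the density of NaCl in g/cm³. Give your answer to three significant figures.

2.16 g/cm³

The rock-salt structure contains Z = 4 formula units per cell; M(NaCl) = 22.99 + 35.45 = 58.44 g/mol.
a³ = (5.640 × 10^-8 cm)³ = 1.794 × 10^-22 cm³.
ρ = 4 × 58.44 / (6.022 × 10²³ × 1.794 × 10^-22) = 2.164 g/cm³.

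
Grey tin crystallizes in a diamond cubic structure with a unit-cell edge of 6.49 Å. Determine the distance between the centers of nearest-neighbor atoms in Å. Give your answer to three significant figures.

2.81 Å

In a diamond cubic structure, nearest neighbors lie along the body diagonal with √3·a = 8r; the nearest-neighbor distance equals 2r = 0.4330·a.
d = 0.4330 × 6.49 = 2.81 Å.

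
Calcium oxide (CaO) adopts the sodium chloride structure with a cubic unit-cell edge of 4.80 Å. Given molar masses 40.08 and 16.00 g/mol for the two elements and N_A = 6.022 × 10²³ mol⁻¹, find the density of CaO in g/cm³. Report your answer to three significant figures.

3.37 g/cm³

The sodium chloride structure contains Z = 4 formula units per cell; M(CaO) = 40.08 + 16.00 = 56.08 g/mol.
a³ = (4.800 × 10^-8 cm)³ = 1.106 × 10^-22 cm³.
ρ = 4 × 56.08 / (6.022 × 10²³ × 1.106 × 10^-22) = 3.368 g/cm³.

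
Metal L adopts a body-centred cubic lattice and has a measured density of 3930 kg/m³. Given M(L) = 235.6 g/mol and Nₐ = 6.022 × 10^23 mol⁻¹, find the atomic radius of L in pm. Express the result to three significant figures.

For a BCC cell (Z = 2), a³ = Z·M/(N_A·ρ) = 2 × 235.6 / (6.022 × 10²³ × 3.930) = 1.991 × 10^-22 cm³, so a = 5.839 × 10^-8 cm = 583.9 pm.
Atoms touch along the body diagonal, so √3·a = 4r, so r = 0.4330 × a = 253 pm.

253 pm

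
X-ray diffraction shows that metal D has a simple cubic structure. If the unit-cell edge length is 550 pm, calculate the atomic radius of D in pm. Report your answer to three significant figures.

275 pm

In a simple cubic lattice, atoms touch along the cell edge, so a = 2r.
r = a/2 = 550/2 = 275 pm.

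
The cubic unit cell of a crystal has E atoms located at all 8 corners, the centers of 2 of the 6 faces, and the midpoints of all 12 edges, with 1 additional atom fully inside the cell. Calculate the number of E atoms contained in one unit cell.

Corner atoms are shared by 8 cells (1/8 each), face atoms by 2 (1/2 each), edge atoms by 4 (1/4 each), interior atoms are unshared.
Net atoms = 8 × 1/8 + 2 × 1/2 + 12 × 1/4 + 1 = 1 + 1 + 3 + 1 = 6.

6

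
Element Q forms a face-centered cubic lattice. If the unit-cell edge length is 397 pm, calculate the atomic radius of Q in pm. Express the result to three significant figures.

In an FCC lattice, atoms touch along the face diagonal, so √2·a = 4r.
r = √2·a/4 = 1.4142 × 397 / 4 = 140 pm.

140 pm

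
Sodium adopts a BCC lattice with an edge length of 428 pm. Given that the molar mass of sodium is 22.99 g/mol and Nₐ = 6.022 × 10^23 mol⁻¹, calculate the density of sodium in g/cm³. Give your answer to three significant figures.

A BCC unit cell contains Z = 2 atoms.
Cell volume: a³ = (428 pm)³ = (4.280 × 10^-8 cm)³ = 7.840 × 10^-23 cm³.
ρ = Z·M/(N_A·a³) = 2 × 22.99 / (6.022 × 10²³ × 7.840 × 10^-23) = 0.9739 g/cm³.

0.974 g/cm³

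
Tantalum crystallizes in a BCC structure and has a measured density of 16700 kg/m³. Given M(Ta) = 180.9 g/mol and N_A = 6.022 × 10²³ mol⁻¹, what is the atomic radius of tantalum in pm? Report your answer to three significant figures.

For a BCC cell (Z = 2), a³ = Z·M/(N_A·ρ) = 2 × 180.9 / (6.022 × 10²³ × 16.70) = 3.598 × 10^-23 cm³, so a = 3.301 × 10^-8 cm = 330.1 pm.
Atoms touch along the body diagonal, so √3·a = 4r, so r = 0.4330 × a = 143 pm.

143 pm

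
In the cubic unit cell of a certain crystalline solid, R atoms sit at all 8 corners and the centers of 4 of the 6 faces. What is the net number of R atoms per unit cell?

Corner atoms are shared by 8 cells (1/8 each), face atoms by 2 (1/2 each).
Net atoms = 8 × 1/8 + 4 × 1/2 = 1 + 2 = 3.

3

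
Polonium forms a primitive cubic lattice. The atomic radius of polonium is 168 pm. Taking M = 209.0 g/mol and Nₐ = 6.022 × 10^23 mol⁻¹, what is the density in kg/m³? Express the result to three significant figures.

9150 kg/m³

In a simple cubic lattice, atoms touch along the cell edge, so a = 2r, giving a = 336.0 pm = 3.360 × 10^-8 cm.
With Z = 1, ρ = Z·M/(N_A·a³) = 1 × 209.0 / (6.022 × 10²³ × 3.793 × 10^-23) = 9.149 g/cm³ = 9150 kg/m³.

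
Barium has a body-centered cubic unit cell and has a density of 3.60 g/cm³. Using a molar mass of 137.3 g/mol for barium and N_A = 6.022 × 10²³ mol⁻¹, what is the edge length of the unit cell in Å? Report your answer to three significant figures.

With Z = 2 atoms per BCC cell, a³ = Z·M/(N_A·ρ) = 2 × 137.3 / (6.022 × 10²³ × 3.600 g/cm³) = 1.267 × 10^-22 cm³.
a = (1.267 × 10^-22)^(1/3) = 5.022 × 10^-8 cm = 5.02 Å.

5.02 Å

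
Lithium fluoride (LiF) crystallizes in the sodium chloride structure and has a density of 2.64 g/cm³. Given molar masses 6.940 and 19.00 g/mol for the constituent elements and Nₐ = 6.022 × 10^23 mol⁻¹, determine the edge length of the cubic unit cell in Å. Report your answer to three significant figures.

4.03 Å

M(LiF) = 25.94 g/mol; Z = 4 formula units per cell.
a³ = Z·M/(N_A·ρ) = 4 × 25.94 / (6.022 × 10²³ × 2.64) = 6.527 × 10^-23 cm³, so a = 4.026 × 10^-8 cm = 4.03 Å.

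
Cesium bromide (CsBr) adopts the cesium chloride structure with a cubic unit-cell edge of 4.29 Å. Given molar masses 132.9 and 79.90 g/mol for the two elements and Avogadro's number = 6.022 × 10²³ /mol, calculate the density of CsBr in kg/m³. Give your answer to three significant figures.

The cesium chloride structure contains Z = 1 formula unit per cell; M(CsBr) = 132.9 + 79.90 = 212.8 g/mol.
a³ = (4.290 × 10^-8 cm)³ = 7.895 × 10^-23 cm³.
ρ = 1 × 212.8 / (6.022 × 10²³ × 7.895 × 10^-23) = 4.476 g/cm³ = 4480 kg/m³.

4480 kg/m³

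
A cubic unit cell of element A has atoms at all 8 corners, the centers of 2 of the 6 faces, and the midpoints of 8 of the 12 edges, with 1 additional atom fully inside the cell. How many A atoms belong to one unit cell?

5

Corner atoms are shared by 8 cells (1/8 each), face atoms by 2 (1/2 each), edge atoms by 4 (1/4 each), interior atoms are unshared.
Net atoms = 8 × 1/8 + 2 × 1/2 + 8 × 1/4 + 1 = 1 + 1 + 2 + 1 = 5.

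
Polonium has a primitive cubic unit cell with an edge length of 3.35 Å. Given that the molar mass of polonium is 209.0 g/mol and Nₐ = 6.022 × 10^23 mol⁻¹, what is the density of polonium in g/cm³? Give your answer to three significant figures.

9.23 g/cm³

A simple cubic unit cell contains Z = 1 atom.
Cell volume: a³ = (3.35 Å)³ = (3.350 × 10^-8 cm)³ = 3.760 × 10^-23 cm³.
ρ = Z·M/(N_A·a³) = 1 × 209.0 / (6.022 × 10²³ × 3.760 × 10^-23) = 9.231 g/cm³.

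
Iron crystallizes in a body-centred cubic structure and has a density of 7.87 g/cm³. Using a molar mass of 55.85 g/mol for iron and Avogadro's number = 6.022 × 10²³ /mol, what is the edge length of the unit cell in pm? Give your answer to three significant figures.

With Z = 2 atoms per BCC cell, a³ = Z·M/(N_A·ρ) = 2 × 55.85 / (6.022 × 10²³ × 7.870 g/cm³) = 2.357 × 10^-23 cm³.
a = (2.357 × 10^-23)^(1/3) = 2.867 × 10^-8 cm = 287 pm.

287 pm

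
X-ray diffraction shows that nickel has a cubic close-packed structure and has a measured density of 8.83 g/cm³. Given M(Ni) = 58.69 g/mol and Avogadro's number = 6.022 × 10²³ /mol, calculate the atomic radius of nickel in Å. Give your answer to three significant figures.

For an FCC cell (Z = 4), a³ = Z·M/(N_A·ρ) = 4 × 58.69 / (6.022 × 10²³ × 8.830) = 4.415 × 10^-23 cm³, so a = 3.534 × 10^-8 cm = 3.534 Å.
Atoms touch along the face diagonal, so √2·a = 4r, so r = 0.3536 × a = 1.25 Å.

1.25 Å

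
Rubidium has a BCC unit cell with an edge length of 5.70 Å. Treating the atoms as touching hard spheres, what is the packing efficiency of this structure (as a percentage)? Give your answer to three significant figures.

68.0%

In a BCC lattice atoms touch along the body diagonal, so √3·a = 4r, so r = 0.4330a = 2.468 Å.
Packing fraction = Z·(4/3)πr³ / a³ = 2 × (4/3)π × (2.468)³ / (5.70)³ = 0.6802 = 68.0%.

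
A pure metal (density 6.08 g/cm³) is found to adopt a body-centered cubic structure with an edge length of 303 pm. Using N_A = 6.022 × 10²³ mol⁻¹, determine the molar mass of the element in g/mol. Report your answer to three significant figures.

50.9 g/mol

A BCC cell has Z = 2 atoms; a = 3.030 × 10^-8 cm.
M = ρ·N_A·a³/Z = 6.08 × 6.022 × 10²³ × 2.782 × 10^-23 / 2 = 50.9 g/mol.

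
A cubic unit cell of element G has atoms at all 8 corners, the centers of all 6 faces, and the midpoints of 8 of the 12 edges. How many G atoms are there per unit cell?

6

Corner atoms are shared by 8 cells (1/8 each), face atoms by 2 (1/2 each), edge atoms by 4 (1/4 each).
Net atoms = 8 × 1/8 + 6 × 1/2 + 8 × 1/4 = 1 + 3 + 2 = 6.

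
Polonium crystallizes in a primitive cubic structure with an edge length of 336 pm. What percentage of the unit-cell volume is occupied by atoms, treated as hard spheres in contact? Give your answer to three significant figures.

In a simple cubic lattice atoms touch along the cell edge, so a = 2r, so r = 0.5000a = 168.0 pm.
Packing fraction = Z·(4/3)πr³ / a³ = 1 × (4/3)π × (168.0)³ / (336)³ = 0.5236 = 52.4%.

52.4%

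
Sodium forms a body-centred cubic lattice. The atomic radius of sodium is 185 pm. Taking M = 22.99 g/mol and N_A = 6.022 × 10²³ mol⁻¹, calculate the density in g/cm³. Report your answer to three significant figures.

0.979 g/cm³

In a BCC lattice, atoms touch along the body diagonal, so √3·a = 4r, giving a = 427.2 pm = 4.272 × 10^-8 cm.
With Z = 2, ρ = Z·M/(N_A·a³) = 2 × 22.99 / (6.022 × 10²³ × 7.799 × 10^-23) = 0.9791 g/cm³.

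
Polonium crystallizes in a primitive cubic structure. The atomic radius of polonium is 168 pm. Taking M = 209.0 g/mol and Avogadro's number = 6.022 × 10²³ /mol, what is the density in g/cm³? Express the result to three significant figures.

In a simple cubic lattice, atoms touch along the cell edge, so a = 2r, giving a = 336.0 pm = 3.360 × 10^-8 cm.
With Z = 1, ρ = Z·M/(N_A·a³) = 1 × 209.0 / (6.022 × 10²³ × 3.793 × 10^-23) = 9.149 g/cm³.

9.15 g/cm³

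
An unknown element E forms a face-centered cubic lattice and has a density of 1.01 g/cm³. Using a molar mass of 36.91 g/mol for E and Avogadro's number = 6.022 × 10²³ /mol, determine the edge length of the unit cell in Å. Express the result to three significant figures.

With Z = 4 atoms per FCC cell, a³ = Z·M/(N_A·ρ) = 4 × 36.91 / (6.022 × 10²³ × 1.010 g/cm³) = 2.427 × 10^-22 cm³.
a = (2.427 × 10^-22)^(1/3) = 6.238 × 10^-8 cm = 6.24 Å.

6.24 Å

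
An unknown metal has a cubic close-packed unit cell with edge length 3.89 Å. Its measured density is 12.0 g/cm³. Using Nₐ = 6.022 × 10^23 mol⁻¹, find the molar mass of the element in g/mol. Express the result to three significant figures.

An FCC cell has Z = 4 atoms; a = 3.890 × 10^-8 cm.
M = ρ·N_A·a³/Z = 12.0 × 6.022 × 10²³ × 5.886 × 10^-23 / 4 = 106 g/mol.

106 g/mol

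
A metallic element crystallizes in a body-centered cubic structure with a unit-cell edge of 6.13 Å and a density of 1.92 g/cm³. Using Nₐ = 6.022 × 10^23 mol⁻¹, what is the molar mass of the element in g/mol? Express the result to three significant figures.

133 g/mol

A BCC cell has Z = 2 atoms; a = 6.130 × 10^-8 cm.
M = ρ·N_A·a³/Z = 1.92 × 6.022 × 10²³ × 2.303 × 10^-22 / 2 = 133 g/mol.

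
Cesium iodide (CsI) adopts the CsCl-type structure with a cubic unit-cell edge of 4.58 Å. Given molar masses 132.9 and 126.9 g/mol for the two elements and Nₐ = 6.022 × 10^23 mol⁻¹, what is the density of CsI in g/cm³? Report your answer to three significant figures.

The CsCl-type structure contains Z = 1 formula unit per cell; M(CsI) = 132.9 + 126.9 = 259.8 g/mol.
a³ = (4.580 × 10^-8 cm)³ = 9.607 × 10^-23 cm³.
ρ = 1 × 259.8 / (6.022 × 10²³ × 9.607 × 10^-23) = 4.491 g/cm³.

4.49 g/cm³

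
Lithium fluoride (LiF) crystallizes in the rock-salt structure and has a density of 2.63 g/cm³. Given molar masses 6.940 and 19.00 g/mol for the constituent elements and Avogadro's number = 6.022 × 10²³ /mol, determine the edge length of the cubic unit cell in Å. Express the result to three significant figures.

4.03 Å

M(LiF) = 25.94 g/mol; Z = 4 formula units per cell.
a³ = Z·M/(N_A·ρ) = 4 × 25.94 / (6.022 × 10²³ × 2.63) = 6.551 × 10^-23 cm³, so a = 4.031 × 10^-8 cm = 4.03 Å.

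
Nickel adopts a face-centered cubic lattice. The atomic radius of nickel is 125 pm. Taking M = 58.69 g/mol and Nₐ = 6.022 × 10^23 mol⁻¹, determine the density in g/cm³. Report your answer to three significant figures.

In an FCC lattice, atoms touch along the face diagonal, so √2·a = 4r, giving a = 353.6 pm = 3.536 × 10^-8 cm.
With Z = 4, ρ = Z·M/(N_A·a³) = 4 × 58.69 / (6.022 × 10²³ × 4.419 × 10^-23) = 8.821 g/cm³.

8.82 g/cm³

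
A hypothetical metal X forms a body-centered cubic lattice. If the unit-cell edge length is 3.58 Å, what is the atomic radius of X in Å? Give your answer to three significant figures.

In a BCC lattice, atoms touch along the body diagonal, so √3·a = 4r.
r = √3·a/4 = 1.7321 × 3.58 / 4 = 1.55 Å.

1.55 Å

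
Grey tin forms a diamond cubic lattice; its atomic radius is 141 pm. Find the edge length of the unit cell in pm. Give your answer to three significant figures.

In a diamond cubic lattice, nearest neighbors lie along the body diagonal with √3·a = 8r.
a = 8r/√3 = 8 × 141 / 1.7321 = 651 pm.

651 pm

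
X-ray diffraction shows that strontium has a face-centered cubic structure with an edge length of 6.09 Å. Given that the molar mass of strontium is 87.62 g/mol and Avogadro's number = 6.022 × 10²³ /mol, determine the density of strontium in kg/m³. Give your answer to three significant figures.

An FCC unit cell contains Z = 4 atoms.
Cell volume: a³ = (6.09 Å)³ = (6.090 × 10^-8 cm)³ = 2.259 × 10^-22 cm³.
ρ = Z·M/(N_A·a³) = 4 × 87.62 / (6.022 × 10²³ × 2.259 × 10^-22) = 2.577 g/cm³ = 2580 kg/m³.

2580 kg/m³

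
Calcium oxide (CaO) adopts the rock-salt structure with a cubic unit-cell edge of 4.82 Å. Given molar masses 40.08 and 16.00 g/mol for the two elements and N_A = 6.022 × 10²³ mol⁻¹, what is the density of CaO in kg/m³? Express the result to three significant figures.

3330 kg/m³

The rock-salt structure contains Z = 4 formula units per cell; M(CaO) = 40.08 + 16.00 = 56.08 g/mol.
a³ = (4.820 × 10^-8 cm)³ = 1.120 × 10^-22 cm³.
ρ = 4 × 56.08 / (6.022 × 10²³ × 1.120 × 10^-22) = 3.326 g/cm³ = 3330 kg/m³.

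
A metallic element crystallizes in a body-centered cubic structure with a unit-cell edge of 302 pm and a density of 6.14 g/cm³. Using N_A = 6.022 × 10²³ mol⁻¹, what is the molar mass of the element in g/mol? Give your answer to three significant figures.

50.9 g/mol

A BCC cell has Z = 2 atoms; a = 3.020 × 10^-8 cm.
M = ρ·N_A·a³/Z = 6.14 × 6.022 × 10²³ × 2.754 × 10^-23 / 2 = 50.9 g/mol.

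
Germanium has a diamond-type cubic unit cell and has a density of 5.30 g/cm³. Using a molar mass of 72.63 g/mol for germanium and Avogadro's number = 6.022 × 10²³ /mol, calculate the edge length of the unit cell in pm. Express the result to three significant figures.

567 pm

With Z = 8 atoms per diamond cubic cell, a³ = Z·M/(N_A·ρ) = 8 × 72.63 / (6.022 × 10²³ × 5.300 g/cm³) = 1.820 × 10^-22 cm³.
a = (1.820 × 10^-22)^(1/3) = 5.668 × 10^-8 cm = 567 pm.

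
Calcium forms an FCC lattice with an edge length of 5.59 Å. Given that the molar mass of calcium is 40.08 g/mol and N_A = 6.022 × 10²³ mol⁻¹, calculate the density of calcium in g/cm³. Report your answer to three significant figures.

An FCC unit cell contains Z = 4 atoms.
Cell volume: a³ = (5.59 Å)³ = (5.590 × 10^-8 cm)³ = 1.747 × 10^-22 cm³.
ρ = Z·M/(N_A·a³) = 4 × 40.08 / (6.022 × 10²³ × 1.747 × 10^-22) = 1.524 g/cm³.

1.52 g/cm³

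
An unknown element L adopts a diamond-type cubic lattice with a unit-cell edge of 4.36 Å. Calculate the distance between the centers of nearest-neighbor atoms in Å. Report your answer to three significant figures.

1.89 Å

In a diamond cubic structure, nearest neighbors lie along the body diagonal with √3·a = 8r; the nearest-neighbor distance equals 2r = 0.4330·a.
d = 0.4330 × 4.36 = 1.89 Å.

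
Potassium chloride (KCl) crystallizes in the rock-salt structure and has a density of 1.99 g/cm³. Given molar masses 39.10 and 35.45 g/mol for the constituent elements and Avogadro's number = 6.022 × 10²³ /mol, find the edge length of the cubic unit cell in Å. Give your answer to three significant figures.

M(KCl) = 74.55 g/mol; Z = 4 formula units per cell.
a³ = Z·M/(N_A·ρ) = 4 × 74.55 / (6.022 × 10²³ × 1.99) = 2.488 × 10^-22 cm³, so a = 6.290 × 10^-8 cm = 6.29 Å.

6.29 Å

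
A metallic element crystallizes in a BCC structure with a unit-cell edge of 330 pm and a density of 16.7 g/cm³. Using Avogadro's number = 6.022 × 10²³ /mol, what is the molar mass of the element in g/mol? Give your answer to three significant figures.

181 g/mol

A BCC cell has Z = 2 atoms; a = 3.300 × 10^-8 cm.
M = ρ·N_A·a³/Z = 16.7 × 6.022 × 10²³ × 3.594 × 10^-23 / 2 = 181 g/mol.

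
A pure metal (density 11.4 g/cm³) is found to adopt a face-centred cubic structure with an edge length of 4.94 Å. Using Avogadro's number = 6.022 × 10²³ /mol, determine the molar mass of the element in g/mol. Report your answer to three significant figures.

207 g/mol

An FCC cell has Z = 4 atoms; a = 4.940 × 10^-8 cm.
M = ρ·N_A·a³/Z = 11.4 × 6.022 × 10²³ × 1.206 × 10^-22 / 4 = 207 g/mol.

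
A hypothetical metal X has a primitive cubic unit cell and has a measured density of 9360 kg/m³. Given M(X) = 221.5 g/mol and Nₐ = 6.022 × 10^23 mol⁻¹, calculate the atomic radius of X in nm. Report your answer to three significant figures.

0.170 nm

For a simple cubic cell (Z = 1), a³ = Z·M/(N_A·ρ) = 1 × 221.5 / (6.022 × 10²³ × 9.360) = 3.930 × 10^-23 cm³, so a = 3.400 × 10^-8 cm = 0.3400 nm.
Atoms touch along the cell edge, so a = 2r, so r = 0.5000 × a = 0.170 nm.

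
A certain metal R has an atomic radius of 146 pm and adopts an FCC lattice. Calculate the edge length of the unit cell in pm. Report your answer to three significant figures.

413 pm

In an FCC lattice, atoms touch along the face diagonal, so √2·a = 4r.
a = 4r/√2 = 4 × 146 / 1.4142 = 413 pm.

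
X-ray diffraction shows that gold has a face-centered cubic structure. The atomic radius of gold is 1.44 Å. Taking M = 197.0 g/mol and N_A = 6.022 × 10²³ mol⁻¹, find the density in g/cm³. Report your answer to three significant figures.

In an FCC lattice, atoms touch along the face diagonal, so √2·a = 4r, giving a = 4.073 Å = 4.073 × 10^-8 cm.
With Z = 4, ρ = Z·M/(N_A·a³) = 4 × 197.0 / (6.022 × 10²³ × 6.757 × 10^-23) = 19.37 g/cm³.

19.4 g/cm³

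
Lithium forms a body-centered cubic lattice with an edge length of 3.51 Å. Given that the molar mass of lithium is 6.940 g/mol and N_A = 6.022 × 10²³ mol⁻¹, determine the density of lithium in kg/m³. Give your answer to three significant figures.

A BCC unit cell contains Z = 2 atoms.
Cell volume: a³ = (3.51 Å)³ = (3.510 × 10^-8 cm)³ = 4.324 × 10^-23 cm³.
ρ = Z·M/(N_A·a³) = 2 × 6.940 / (6.022 × 10²³ × 4.324 × 10^-23) = 0.5330 g/cm³ = 533 kg/m³.

533 kg/m³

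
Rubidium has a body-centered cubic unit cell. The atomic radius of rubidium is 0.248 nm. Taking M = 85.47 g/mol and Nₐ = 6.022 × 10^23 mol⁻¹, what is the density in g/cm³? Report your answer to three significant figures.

1.51 g/cm³

In a BCC lattice, atoms touch along the body diagonal, so √3·a = 4r, giving a = 0.5727 nm = 5.727 × 10^-8 cm.
With Z = 2, ρ = Z·M/(N_A·a³) = 2 × 85.47 / (6.022 × 10²³ × 1.879 × 10^-22) = 1.511 g/cm³.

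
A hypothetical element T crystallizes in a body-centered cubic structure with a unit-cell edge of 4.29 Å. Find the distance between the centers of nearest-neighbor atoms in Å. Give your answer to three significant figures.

3.72 Å

In a BCC structure, atoms touch along the body diagonal, so √3·a = 4r; the nearest-neighbor distance equals 2r = 0.8660·a.
d = 0.8660 × 4.29 = 3.72 Å.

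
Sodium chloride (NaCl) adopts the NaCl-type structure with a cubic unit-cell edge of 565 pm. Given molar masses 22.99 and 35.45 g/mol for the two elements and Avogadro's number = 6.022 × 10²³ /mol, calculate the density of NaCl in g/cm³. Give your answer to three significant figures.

2.15 g/cm³

The NaCl-type structure contains Z = 4 formula units per cell; M(NaCl) = 22.99 + 35.45 = 58.44 g/mol.
a³ = (5.650 × 10^-8 cm)³ = 1.804 × 10^-22 cm³.
ρ = 4 × 58.44 / (6.022 × 10²³ × 1.804 × 10^-22) = 2.152 g/cm³.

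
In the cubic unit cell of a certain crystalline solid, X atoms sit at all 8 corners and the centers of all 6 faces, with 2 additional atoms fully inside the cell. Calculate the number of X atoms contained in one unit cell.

6

Corner atoms are shared by 8 cells (1/8 each), face atoms by 2 (1/2 each), interior atoms are unshared.
Net atoms = 8 × 1/8 + 6 × 1/2 + 2 = 1 + 3 + 2 = 6.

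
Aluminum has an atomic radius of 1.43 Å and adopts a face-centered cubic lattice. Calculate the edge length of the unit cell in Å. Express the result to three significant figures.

4.04 Å

In an FCC lattice, atoms touch along the face diagonal, so √2·a = 4r.
a = 4r/√2 = 4 × 1.43 / 1.4142 = 4.04 Å.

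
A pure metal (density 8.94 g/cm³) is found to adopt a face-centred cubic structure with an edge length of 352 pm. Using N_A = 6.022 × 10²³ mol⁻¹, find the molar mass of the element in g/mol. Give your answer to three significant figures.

58.7 g/mol

An FCC cell has Z = 4 atoms; a = 3.520 × 10^-8 cm.
M = ρ·N_A·a³/Z = 8.94 × 6.022 × 10²³ × 4.361 × 10^-23 / 4 = 58.7 g/mol.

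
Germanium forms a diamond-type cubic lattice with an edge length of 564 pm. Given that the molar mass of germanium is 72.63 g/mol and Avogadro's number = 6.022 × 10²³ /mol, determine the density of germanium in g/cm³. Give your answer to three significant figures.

A diamond cubic unit cell contains Z = 8 atoms.
Cell volume: a³ = (564 pm)³ = (5.640 × 10^-8 cm)³ = 1.794 × 10^-22 cm³.
ρ = Z·M/(N_A·a³) = 8 × 72.63 / (6.022 × 10²³ × 1.794 × 10^-22) = 5.378 g/cm³.

5.38 g/cm³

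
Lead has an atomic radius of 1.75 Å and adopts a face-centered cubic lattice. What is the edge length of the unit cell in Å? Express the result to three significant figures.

In an FCC lattice, atoms touch along the face diagonal, so √2·a = 4r.
a = 4r/√2 = 4 × 1.75 / 1.4142 = 4.95 Å.

4.95 Å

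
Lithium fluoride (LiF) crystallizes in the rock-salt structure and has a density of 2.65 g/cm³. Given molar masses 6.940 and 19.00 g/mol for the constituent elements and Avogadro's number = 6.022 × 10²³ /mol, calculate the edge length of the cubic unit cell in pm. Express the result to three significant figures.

M(LiF) = 25.94 g/mol; Z = 4 formula units per cell.
a³ = Z·M/(N_A·ρ) = 4 × 25.94 / (6.022 × 10²³ × 2.65) = 6.502 × 10^-23 cm³, so a = 4.021 × 10^-8 cm = 402 pm.

402 pm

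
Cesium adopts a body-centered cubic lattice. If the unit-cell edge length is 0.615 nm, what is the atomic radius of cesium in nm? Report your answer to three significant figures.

In a BCC lattice, atoms touch along the body diagonal, so √3·a = 4r.
r = √3·a/4 = 1.7321 × 0.615 / 4 = 0.266 nm.

0.266 nm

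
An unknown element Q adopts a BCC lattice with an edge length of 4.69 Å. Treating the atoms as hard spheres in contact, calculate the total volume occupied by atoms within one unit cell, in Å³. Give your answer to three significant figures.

70.2 Å³

In a BCC lattice atoms touch along the body diagonal, so √3·a = 4r, so r = 0.4330a = 2.031 Å.
V_atoms = Z × (4/3)πr³ = 2 × (4/3)π × (2.031)³ = 70.2 Å³.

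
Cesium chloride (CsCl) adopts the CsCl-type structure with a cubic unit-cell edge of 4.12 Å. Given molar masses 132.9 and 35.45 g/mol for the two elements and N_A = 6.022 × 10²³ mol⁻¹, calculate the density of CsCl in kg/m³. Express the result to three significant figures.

4000 kg/m³

The CsCl-type structure contains Z = 1 formula unit per cell; M(CsCl) = 132.9 + 35.45 = 168.35 g/mol.
a³ = (4.120 × 10^-8 cm)³ = 6.993 × 10^-23 cm³.
ρ = 1 × 168.35 / (6.022 × 10²³ × 6.993 × 10^-23) = 3.997 g/cm³ = 4000 kg/m³.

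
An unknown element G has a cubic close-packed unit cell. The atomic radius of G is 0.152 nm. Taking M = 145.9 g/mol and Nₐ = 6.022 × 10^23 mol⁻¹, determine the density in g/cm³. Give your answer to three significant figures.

In an FCC lattice, atoms touch along the face diagonal, so √2·a = 4r, giving a = 0.4299 nm = 4.299 × 10^-8 cm.
With Z = 4, ρ = Z·M/(N_A·a³) = 4 × 145.9 / (6.022 × 10²³ × 7.946 × 10^-23) = 12.20 g/cm³.

12.2 g/cm³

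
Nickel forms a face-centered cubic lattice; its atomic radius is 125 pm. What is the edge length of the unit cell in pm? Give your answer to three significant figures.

354 pm

In an FCC lattice, atoms touch along the face diagonal, so √2·a = 4r.
a = 4r/√2 = 4 × 125 / 1.4142 = 354 pm.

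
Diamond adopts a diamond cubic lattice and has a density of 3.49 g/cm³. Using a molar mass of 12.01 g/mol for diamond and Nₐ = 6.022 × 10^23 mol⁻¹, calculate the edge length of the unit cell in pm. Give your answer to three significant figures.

358 pm

With Z = 8 atoms per diamond cubic cell, a³ = Z·M/(N_A·ρ) = 8 × 12.01 / (6.022 × 10²³ × 3.490 g/cm³) = 4.572 × 10^-23 cm³.
a = (4.572 × 10^-23)^(1/3) = 3.576 × 10^-8 cm = 358 pm.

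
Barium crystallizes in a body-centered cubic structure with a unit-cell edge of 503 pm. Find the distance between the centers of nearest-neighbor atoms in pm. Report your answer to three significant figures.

436 pm

In a BCC structure, atoms touch along the body diagonal, so √3·a = 4r; the nearest-neighbor distance equals 2r = 0.8660·a.
d = 0.8660 × 503 = 436 pm.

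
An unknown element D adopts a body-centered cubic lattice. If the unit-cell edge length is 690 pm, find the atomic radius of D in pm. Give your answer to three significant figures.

In a BCC lattice, atoms touch along the body diagonal, so √3·a = 4r.
r = √3·a/4 = 1.7321 × 690 / 4 = 299 pm.

299 pm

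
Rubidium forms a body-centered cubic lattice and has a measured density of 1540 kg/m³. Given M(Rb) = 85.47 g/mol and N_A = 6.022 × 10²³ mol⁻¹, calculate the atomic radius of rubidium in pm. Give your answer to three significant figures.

246 pm

For a BCC cell (Z = 2), a³ = Z·M/(N_A·ρ) = 2 × 85.47 / (6.022 × 10²³ × 1.540) = 1.843 × 10^-22 cm³, so a = 5.691 × 10^-8 cm = 569.1 pm.
Atoms touch along the body diagonal, so √3·a = 4r, so r = 0.4330 × a = 246 pm.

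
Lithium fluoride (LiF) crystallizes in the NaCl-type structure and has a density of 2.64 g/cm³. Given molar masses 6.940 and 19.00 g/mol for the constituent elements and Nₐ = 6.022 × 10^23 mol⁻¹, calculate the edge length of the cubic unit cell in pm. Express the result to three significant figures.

403 pm

M(LiF) = 25.94 g/mol; Z = 4 formula units per cell.
a³ = Z·M/(N_A·ρ) = 4 × 25.94 / (6.022 × 10²³ × 2.64) = 6.527 × 10^-23 cm³, so a = 4.026 × 10^-8 cm = 403 pm.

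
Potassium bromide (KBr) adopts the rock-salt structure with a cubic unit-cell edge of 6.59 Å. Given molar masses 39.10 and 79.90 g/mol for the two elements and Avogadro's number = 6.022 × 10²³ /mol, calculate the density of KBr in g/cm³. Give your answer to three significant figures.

The rock-salt structure contains Z = 4 formula units per cell; M(KBr) = 39.10 + 79.90 = 119.0 g/mol.
a³ = (6.590 × 10^-8 cm)³ = 2.862 × 10^-22 cm³.
ρ = 4 × 119.0 / (6.022 × 10²³ × 2.862 × 10^-22) = 2.762 g/cm³.

2.76 g/cm³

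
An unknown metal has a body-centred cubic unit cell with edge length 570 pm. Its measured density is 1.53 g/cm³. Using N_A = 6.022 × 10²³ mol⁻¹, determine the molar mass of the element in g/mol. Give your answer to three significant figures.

A BCC cell has Z = 2 atoms; a = 5.700 × 10^-8 cm.
M = ρ·N_A·a³/Z = 1.53 × 6.022 × 10²³ × 1.852 × 10^-22 / 2 = 85.3 g/mol.

85.3 g/mol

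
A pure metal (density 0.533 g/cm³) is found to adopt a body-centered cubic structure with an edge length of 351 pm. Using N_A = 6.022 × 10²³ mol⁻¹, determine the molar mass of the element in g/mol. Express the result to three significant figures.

A BCC cell has Z = 2 atoms; a = 3.510 × 10^-8 cm.
M = ρ·N_A·a³/Z = 0.533 × 6.022 × 10²³ × 4.324 × 10^-23 / 2 = 6.94 g/mol.

6.94 g/mol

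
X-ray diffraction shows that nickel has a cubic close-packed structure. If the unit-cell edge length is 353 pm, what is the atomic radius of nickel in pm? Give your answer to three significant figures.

In an FCC lattice, atoms touch along the face diagonal, so √2·a = 4r.
r = √2·a/4 = 1.4142 × 353 / 4 = 125 pm.

125 pm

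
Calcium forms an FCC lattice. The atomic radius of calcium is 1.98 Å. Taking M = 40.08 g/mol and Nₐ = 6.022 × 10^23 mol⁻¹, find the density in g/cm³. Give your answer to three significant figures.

In an FCC lattice, atoms touch along the face diagonal, so √2·a = 4r, giving a = 5.600 Å = 5.600 × 10^-8 cm.
With Z = 4, ρ = Z·M/(N_A·a³) = 4 × 40.08 / (6.022 × 10²³ × 1.756 × 10^-22) = 1.516 g/cm³.

1.52 g/cm³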